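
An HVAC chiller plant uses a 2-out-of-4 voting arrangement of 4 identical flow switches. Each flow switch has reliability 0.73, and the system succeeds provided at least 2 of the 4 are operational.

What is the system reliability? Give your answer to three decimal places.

0.937

R = Σ_{i=2}^{4} C(4,i) p^i (1−p)^{4−i} with p = 0.73
C(4,2)·0.73^2·0.27^2 = 0.23309
C(4,3)·0.73^3·0.27^1 = 0.42014
C(4,4)·0.73^4·0.27^0 = 0.28398
Sum = 0.937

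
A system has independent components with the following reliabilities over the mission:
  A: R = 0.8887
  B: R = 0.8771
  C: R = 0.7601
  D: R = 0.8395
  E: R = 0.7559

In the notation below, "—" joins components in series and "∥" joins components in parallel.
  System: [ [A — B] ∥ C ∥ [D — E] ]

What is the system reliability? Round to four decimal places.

0.9807

Series (A and B): 0.888700 × 0.877100 = 0.779479
Series (D and E): 0.839500 × 0.755900 = 0.634578
Parallel ([0.779479], C, and [0.634578]): 1 − (1 − 0.779479)(1 − 0.760100)(1 − 0.634578) = 0.9807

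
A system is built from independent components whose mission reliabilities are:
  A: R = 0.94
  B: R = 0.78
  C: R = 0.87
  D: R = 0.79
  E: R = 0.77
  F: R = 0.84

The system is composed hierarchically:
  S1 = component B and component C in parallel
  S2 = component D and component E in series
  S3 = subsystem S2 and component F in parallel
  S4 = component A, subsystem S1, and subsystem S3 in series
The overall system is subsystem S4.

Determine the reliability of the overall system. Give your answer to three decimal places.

0.856

Parallel (B and C): 1 − (1 − 0.78000)(1 − 0.87000) = 0.97140
Series (D and E): 0.79000 × 0.77000 = 0.60830
Parallel ([0.60830] and F): 1 − (1 − 0.60830)(1 − 0.84000) = 0.93733
Series (A, [0.97140], and [0.93733]): 0.94000 × 0.97140 × 0.93733 = 0.856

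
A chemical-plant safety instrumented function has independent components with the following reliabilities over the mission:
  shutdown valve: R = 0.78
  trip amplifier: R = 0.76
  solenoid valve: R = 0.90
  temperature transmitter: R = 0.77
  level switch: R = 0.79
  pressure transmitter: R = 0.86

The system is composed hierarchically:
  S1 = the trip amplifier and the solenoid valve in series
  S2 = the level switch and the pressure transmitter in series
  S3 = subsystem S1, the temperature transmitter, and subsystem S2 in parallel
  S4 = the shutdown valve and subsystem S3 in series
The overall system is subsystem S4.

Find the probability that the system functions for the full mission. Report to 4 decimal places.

Series (trip amplifier and solenoid valve): 0.760000 × 0.900000 = 0.684000
Series (level switch and pressure transmitter): 0.790000 × 0.860000 = 0.679400
Parallel ([0.684000], temperature transmitter, and [0.679400]): 1 − (1 − 0.684000)(1 − 0.770000)(1 − 0.679400) = 0.976699
Series (shutdown valve and [0.976699]): 0.780000 × 0.976699 = 0.7618

0.7618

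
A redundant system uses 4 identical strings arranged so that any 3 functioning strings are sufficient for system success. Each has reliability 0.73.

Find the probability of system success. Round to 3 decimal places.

R = Σ_{i=3}^{4} C(4,i) p^i (1−p)^{4−i} with p = 0.73
C(4,3)·0.73^3·0.27^1 = 0.42014
C(4,4)·0.73^4·0.27^0 = 0.28398
Sum = 0.704

0.704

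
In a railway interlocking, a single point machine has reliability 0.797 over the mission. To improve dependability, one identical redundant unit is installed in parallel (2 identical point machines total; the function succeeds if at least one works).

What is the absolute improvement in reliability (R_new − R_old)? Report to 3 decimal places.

0.162

R_before = 0.797
R_after = 1 − (1 − 0.797)^2 = 0.959
ΔR = 0.959 − 0.797 = 0.162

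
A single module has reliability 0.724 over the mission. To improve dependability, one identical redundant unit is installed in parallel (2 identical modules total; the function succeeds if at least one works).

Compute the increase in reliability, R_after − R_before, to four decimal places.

0.1998

R_before = 0.724
R_after = 1 − (1 − 0.724)^2 = 0.9238
ΔR = 0.9238 − 0.724 = 0.1998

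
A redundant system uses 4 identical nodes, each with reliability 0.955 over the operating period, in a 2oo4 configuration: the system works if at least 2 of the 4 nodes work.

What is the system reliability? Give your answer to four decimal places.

0.9996

R = Σ_{i=2}^{4} C(4,i) p^i (1−p)^{4−i} with p = 0.955
C(4,2)·0.955^2·0.045^2 = 0.011081
C(4,3)·0.955^3·0.045^1 = 0.156777
C(4,4)·0.955^4·0.045^0 = 0.831790
Sum = 0.9996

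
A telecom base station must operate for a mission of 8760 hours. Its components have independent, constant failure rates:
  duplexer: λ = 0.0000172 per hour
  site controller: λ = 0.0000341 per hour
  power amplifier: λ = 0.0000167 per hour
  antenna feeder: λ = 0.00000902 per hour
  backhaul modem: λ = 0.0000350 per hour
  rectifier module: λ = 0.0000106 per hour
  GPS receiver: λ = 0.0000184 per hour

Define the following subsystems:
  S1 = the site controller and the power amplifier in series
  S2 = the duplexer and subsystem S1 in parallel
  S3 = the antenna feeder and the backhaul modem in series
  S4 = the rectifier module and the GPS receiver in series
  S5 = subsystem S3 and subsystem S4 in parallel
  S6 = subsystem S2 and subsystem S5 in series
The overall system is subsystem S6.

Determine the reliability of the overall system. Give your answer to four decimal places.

0.8816

R(duplexer) = exp(−0.0000172 × 8760) = 0.860130
R(site controller) = exp(−0.0000341 × 8760) = 0.741770
R(power amplifier) = exp(−0.0000167 × 8760) = 0.863905
R(antenna feeder) = exp(−0.00000902 × 8760) = 0.924026
R(backhaul modem) = exp(−0.0000350 × 8760) = 0.735945
R(rectifier module) = exp(−0.0000106 × 8760) = 0.911325
R(GPS receiver) = exp(−0.0000184 × 8760) = 0.851135
Series (site controller and power amplifier): 0.741770 × 0.863905 = 0.640819
Parallel (duplexer and [0.640819]): 1 − (1 − 0.860130)(1 − 0.640819) = 0.949761
Series (antenna feeder and backhaul modem): 0.924026 × 0.735945 = 0.680032
Series (rectifier module and GPS receiver): 0.911325 × 0.851135 = 0.775661
Parallel ([0.680032] and [0.775661]): 1 − (1 − 0.680032)(1 − 0.775661) = 0.928219
Series ([0.949761] and [0.928219]): 0.949761 × 0.928219 = 0.8816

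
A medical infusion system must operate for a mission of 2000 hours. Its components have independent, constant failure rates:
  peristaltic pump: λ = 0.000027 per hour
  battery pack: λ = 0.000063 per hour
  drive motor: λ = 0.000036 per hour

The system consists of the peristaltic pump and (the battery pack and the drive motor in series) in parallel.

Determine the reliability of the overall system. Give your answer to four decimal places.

0.9906

R(peristaltic pump) = exp(−0.000027 × 2000) = 0.947432
R(battery pack) = exp(−0.000063 × 2000) = 0.881615
R(drive motor) = exp(−0.000036 × 2000) = 0.930531
Series (battery pack and drive motor): 0.881615 × 0.930531 = 0.820370
Parallel (peristaltic pump and [0.820370]): 1 − (1 − 0.947432)(1 − 0.820370) = 0.9906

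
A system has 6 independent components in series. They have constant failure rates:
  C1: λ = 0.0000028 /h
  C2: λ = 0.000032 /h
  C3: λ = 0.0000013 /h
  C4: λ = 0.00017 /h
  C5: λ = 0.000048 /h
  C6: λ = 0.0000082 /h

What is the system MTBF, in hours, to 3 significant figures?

Series of exponential components: λ_sys = Σ λ_i
λ_sys = 0.0000028 + 0.000032 + 0.0000013 + 0.00017 + 0.000048 + 0.0000082 = 2.6230e-04 /h
MTBF = 1 / λ_sys = 3810 h

3810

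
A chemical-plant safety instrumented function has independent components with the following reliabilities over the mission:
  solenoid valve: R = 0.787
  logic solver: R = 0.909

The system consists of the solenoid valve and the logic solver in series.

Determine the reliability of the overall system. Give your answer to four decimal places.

Series (solenoid valve and logic solver): 0.787000 × 0.909000 = 0.7154

0.7154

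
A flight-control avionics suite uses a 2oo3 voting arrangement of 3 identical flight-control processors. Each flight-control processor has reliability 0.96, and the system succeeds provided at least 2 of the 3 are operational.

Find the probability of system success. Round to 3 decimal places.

R = Σ_{i=2}^{3} C(3,i) p^i (1−p)^{3−i} with p = 0.96
C(3,2)·0.96^2·0.04^1 = 0.11059
C(3,3)·0.96^3·0.04^0 = 0.88474
Sum = 0.995

0.995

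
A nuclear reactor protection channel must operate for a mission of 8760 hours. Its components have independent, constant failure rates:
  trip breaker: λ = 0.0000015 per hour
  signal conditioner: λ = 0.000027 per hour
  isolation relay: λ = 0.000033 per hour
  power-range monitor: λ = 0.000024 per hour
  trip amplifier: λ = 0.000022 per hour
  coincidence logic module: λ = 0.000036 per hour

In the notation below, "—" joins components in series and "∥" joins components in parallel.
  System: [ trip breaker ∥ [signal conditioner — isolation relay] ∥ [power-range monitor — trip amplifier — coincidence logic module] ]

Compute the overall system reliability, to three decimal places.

0.997

R(trip breaker) = exp(−0.0000015 × 8760) = 0.98695
R(signal conditioner) = exp(−0.000027 × 8760) = 0.78937
R(isolation relay) = exp(−0.000033 × 8760) = 0.74895
R(power-range monitor) = exp(−0.000024 × 8760) = 0.81039
R(trip amplifier) = exp(−0.000022 × 8760) = 0.82471
R(coincidence logic module) = exp(−0.000036 × 8760) = 0.72953
Series (signal conditioner and isolation relay): 0.78937 × 0.74895 = 0.59120
Series (power-range monitor, trip amplifier, and coincidence logic module): 0.81039 × 0.82471 × 0.72953 = 0.48757
Parallel (trip breaker, [0.59120], and [0.48757]): 1 − (1 − 0.98695)(1 − 0.59120)(1 − 0.48757) = 0.997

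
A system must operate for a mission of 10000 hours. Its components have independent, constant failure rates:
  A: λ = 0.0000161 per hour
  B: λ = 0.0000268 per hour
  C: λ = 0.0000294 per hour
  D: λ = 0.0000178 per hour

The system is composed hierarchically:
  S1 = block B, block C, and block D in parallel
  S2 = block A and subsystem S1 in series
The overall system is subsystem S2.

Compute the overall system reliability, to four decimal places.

0.8430

R(A) = exp(−0.0000161 × 10000) = 0.851292
R(B) = exp(−0.0000268 × 10000) = 0.764908
R(C) = exp(−0.0000294 × 10000) = 0.745276
R(D) = exp(−0.0000178 × 10000) = 0.836942
Parallel (B, C, and D): 1 − (1 − 0.764908)(1 − 0.745276)(1 − 0.836942) = 0.990236
Series (A and [0.990236]): 0.851292 × 0.990236 = 0.8430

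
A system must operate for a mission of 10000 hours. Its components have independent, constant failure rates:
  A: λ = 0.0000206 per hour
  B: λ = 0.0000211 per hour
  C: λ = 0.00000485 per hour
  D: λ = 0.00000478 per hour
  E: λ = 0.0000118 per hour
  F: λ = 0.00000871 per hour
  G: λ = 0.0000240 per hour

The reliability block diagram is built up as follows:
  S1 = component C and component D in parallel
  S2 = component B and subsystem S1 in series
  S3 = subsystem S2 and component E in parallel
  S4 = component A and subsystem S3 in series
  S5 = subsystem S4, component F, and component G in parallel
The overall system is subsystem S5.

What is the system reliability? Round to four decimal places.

R(A) = exp(−0.0000206 × 10000) = 0.813833
R(B) = exp(−0.0000211 × 10000) = 0.809774
R(C) = exp(−0.00000485 × 10000) = 0.952657
R(D) = exp(−0.00000478 × 10000) = 0.953324
R(E) = exp(−0.0000118 × 10000) = 0.888696
R(F) = exp(−0.00000871 × 10000) = 0.916585
R(G) = exp(−0.0000240 × 10000) = 0.786628
Parallel (C and D): 1 − (1 − 0.952657)(1 − 0.953324) = 0.997790
Series (B and [0.997790]): 0.809774 × 0.997790 = 0.807984
Parallel ([0.807984] and E): 1 − (1 − 0.807984)(1 − 0.888696) = 0.978628
Series (A and [0.978628]): 0.813833 × 0.978628 = 0.796440
Parallel ([0.796440], F, and G): 1 − (1 − 0.796440)(1 − 0.916585)(1 − 0.786628) = 0.9964

0.9964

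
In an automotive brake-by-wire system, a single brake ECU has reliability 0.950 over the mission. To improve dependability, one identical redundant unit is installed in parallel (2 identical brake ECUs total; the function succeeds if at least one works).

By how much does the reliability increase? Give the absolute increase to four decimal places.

0.0475

R_before = 0.950
R_after = 1 − (1 − 0.950)^2 = 0.9975
ΔR = 0.9975 − 0.950 = 0.0475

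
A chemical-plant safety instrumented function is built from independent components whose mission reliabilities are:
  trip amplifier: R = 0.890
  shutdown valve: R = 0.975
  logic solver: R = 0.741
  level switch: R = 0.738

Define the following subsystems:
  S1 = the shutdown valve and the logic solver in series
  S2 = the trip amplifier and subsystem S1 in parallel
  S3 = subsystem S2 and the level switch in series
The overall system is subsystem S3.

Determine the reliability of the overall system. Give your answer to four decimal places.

Series (shutdown valve and logic solver): 0.975000 × 0.741000 = 0.722475
Parallel (trip amplifier and [0.722475]): 1 − (1 − 0.890000)(1 − 0.722475) = 0.969472
Series ([0.969472] and level switch): 0.969472 × 0.738000 = 0.7155

0.7155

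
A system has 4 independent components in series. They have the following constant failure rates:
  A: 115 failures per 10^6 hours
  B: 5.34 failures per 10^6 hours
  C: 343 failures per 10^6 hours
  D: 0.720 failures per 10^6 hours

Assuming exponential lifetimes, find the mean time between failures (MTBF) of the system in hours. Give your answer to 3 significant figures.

2150

Series of exponential components: λ_sys = Σ λ_i
λ_sys = 0.000115 + 0.00000534 + 0.000343 + 0.000000720 = 4.6406e-04 /h
MTBF = 1 / λ_sys = 2150 h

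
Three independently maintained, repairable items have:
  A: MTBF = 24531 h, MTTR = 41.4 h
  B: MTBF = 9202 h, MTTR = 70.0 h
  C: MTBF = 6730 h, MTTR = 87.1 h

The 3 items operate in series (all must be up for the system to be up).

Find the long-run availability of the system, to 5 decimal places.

0.97812

A(A) = MTBF/(MTBF+MTTR) = 24531/(24531+41.4) = 0.998315
A(B) = MTBF/(MTBF+MTTR) = 9202/(9202+70.0) = 0.992450
A(C) = MTBF/(MTBF+MTTR) = 6730/(6730+87.1) = 0.987223
Series availability: 0.998315 × 0.992450 × 0.987223 = 0.97812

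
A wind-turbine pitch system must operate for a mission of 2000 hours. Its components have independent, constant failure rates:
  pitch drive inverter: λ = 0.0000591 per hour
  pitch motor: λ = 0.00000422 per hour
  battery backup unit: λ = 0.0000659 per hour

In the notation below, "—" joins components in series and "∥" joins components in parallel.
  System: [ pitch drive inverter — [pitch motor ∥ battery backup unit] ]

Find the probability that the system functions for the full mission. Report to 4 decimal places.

0.8876

R(pitch drive inverter) = exp(−0.0000591 × 2000) = 0.888518
R(pitch motor) = exp(−0.00000422 × 2000) = 0.991596
R(battery backup unit) = exp(−0.0000659 × 2000) = 0.876516
Parallel (pitch motor and battery backup unit): 1 − (1 − 0.991596)(1 − 0.876516) = 0.998962
Series (pitch drive inverter and [0.998962]): 0.888518 × 0.998962 = 0.8876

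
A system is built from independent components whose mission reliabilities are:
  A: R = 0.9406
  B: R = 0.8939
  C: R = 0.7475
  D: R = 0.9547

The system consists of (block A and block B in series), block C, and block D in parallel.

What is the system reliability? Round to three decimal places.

Series (A and B): 0.94060 × 0.89390 = 0.84080
Parallel ([0.84080], C, and D): 1 − (1 − 0.84080)(1 − 0.74750)(1 − 0.95470) = 0.998

0.998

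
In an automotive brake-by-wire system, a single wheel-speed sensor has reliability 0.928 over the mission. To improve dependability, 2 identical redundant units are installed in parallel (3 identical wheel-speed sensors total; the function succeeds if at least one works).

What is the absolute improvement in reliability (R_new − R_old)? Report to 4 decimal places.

R_before = 0.928
R_after = 1 − (1 − 0.928)^3 = 0.9996
ΔR = 0.9996 − 0.928 = 0.0716

0.0716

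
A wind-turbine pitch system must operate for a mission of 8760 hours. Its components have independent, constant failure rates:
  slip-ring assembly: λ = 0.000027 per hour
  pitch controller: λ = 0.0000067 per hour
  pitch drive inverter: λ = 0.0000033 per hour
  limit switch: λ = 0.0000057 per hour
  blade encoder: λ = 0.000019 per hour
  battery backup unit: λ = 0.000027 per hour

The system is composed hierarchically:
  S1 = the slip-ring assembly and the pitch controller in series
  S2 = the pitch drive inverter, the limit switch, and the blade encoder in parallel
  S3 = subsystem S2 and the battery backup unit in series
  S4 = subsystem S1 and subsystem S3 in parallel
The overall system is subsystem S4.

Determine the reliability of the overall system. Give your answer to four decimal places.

R(slip-ring assembly) = exp(−0.000027 × 8760) = 0.789370
R(pitch controller) = exp(−0.0000067 × 8760) = 0.942997
R(pitch drive inverter) = exp(−0.0000033 × 8760) = 0.971506
R(limit switch) = exp(−0.0000057 × 8760) = 0.951294
R(blade encoder) = exp(−0.000019 × 8760) = 0.846674
R(battery backup unit) = exp(−0.000027 × 8760) = 0.789370
Series (slip-ring assembly and pitch controller): 0.789370 × 0.942997 = 0.744374
Parallel (pitch drive inverter, limit switch, and blade encoder): 1 − (1 − 0.971506)(1 − 0.951294)(1 − 0.846674) = 0.999787
Series ([0.999787] and battery backup unit): 0.999787 × 0.789370 = 0.789202
Parallel ([0.744374] and [0.789202]): 1 − (1 − 0.744374)(1 − 0.789202) = 0.9461

0.9461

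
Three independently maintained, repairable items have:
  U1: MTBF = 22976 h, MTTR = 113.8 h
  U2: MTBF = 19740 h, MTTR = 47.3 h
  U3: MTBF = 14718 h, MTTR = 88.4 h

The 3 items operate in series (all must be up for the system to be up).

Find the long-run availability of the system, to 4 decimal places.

0.9868

A(U1) = MTBF/(MTBF+MTTR) = 22976/(22976+113.8) = 0.995071
A(U2) = MTBF/(MTBF+MTTR) = 19740/(19740+47.3) = 0.997610
A(U3) = MTBF/(MTBF+MTTR) = 14718/(14718+88.4) = 0.994030
Series availability: 0.995071 × 0.997610 × 0.994030 = 0.9868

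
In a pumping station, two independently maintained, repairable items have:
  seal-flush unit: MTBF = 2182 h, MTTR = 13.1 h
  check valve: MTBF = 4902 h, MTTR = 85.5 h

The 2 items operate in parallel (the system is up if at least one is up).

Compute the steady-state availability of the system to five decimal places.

0.99990

A(seal-flush unit) = MTBF/(MTBF+MTTR) = 2182/(2182+13.1) = 0.994032
A(check valve) = MTBF/(MTBF+MTTR) = 4902/(4902+85.5) = 0.982857
Parallel availability: 1 − (1 − 0.994032)(1 − 0.982857) = 0.99990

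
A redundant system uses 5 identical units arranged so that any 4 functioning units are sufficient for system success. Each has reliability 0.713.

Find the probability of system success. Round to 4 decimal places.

0.5551

R = Σ_{i=4}^{5} C(5,i) p^i (1−p)^{5−i} with p = 0.713
C(5,4)·0.713^4·0.287^1 = 0.370860
C(5,5)·0.713^5·0.287^0 = 0.184267
Sum = 0.5551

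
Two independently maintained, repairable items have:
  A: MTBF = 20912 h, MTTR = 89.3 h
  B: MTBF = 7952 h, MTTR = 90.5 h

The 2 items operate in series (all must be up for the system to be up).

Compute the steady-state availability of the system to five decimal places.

A(A) = MTBF/(MTBF+MTTR) = 20912/(20912+89.3) = 0.995748
A(B) = MTBF/(MTBF+MTTR) = 7952/(7952+90.5) = 0.988747
Series availability: 0.995748 × 0.988747 = 0.98454

0.98454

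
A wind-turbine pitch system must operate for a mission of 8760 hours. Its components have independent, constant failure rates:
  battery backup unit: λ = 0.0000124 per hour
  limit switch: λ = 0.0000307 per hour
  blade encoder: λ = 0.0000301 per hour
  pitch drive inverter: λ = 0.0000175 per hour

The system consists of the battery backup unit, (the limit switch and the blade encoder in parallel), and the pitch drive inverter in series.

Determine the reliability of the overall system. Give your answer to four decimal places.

0.7275

R(battery backup unit) = exp(−0.0000124 × 8760) = 0.897068
R(limit switch) = exp(−0.0000307 × 8760) = 0.764195
R(blade encoder) = exp(−0.0000301 × 8760) = 0.768222
R(pitch drive inverter) = exp(−0.0000175 × 8760) = 0.857872
Parallel (limit switch and blade encoder): 1 − (1 − 0.764195)(1 − 0.768222) = 0.945346
Series (battery backup unit, [0.945346], and pitch drive inverter): 0.897068 × 0.945346 × 0.857872 = 0.7275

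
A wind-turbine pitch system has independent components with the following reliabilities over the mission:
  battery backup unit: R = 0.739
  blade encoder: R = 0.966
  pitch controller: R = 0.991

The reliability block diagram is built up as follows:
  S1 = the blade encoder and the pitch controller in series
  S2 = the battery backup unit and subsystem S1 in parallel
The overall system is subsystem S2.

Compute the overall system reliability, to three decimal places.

Series (blade encoder and pitch controller): 0.96600 × 0.99100 = 0.95731
Parallel (battery backup unit and [0.95731]): 1 − (1 − 0.73900)(1 − 0.95731) = 0.989

0.989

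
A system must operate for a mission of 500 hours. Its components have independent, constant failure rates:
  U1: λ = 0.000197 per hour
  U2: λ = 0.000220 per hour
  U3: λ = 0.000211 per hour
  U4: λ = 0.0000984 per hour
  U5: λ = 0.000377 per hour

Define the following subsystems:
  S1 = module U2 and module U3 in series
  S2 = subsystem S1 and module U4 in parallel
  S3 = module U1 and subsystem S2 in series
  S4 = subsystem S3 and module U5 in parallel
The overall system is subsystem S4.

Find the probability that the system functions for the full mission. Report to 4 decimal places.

0.9824

R(U1) = exp(−0.000197 × 500) = 0.906196
R(U2) = exp(−0.000220 × 500) = 0.895834
R(U3) = exp(−0.000211 × 500) = 0.899874
R(U4) = exp(−0.0000984 × 500) = 0.951991
R(U5) = exp(−0.000377 × 500) = 0.828201
Series (U2 and U3): 0.895834 × 0.899874 = 0.806138
Parallel ([0.806138] and U4): 1 − (1 − 0.806138)(1 − 0.951991) = 0.990693
Series (U1 and [0.990693]): 0.906196 × 0.990693 = 0.897762
Parallel ([0.897762] and U5): 1 − (1 − 0.897762)(1 − 0.828201) = 0.9824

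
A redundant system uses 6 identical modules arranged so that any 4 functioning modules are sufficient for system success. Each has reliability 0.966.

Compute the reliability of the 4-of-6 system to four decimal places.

R = Σ_{i=4}^{6} C(6,i) p^i (1−p)^{6−i} with p = 0.966
C(6,4)·0.966^4·0.034^2 = 0.015099
C(6,5)·0.966^5·0.034^1 = 0.171599
C(6,6)·0.966^6·0.034^0 = 0.812574
Sum = 0.9993

0.9993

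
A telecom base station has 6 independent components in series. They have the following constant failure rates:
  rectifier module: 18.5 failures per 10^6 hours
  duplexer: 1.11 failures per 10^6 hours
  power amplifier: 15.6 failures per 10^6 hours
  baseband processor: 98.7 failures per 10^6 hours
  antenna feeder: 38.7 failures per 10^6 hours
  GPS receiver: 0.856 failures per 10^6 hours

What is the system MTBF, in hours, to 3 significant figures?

Series of exponential components: λ_sys = Σ λ_i
λ_sys = 0.0000185 + 0.00000111 + 0.0000156 + 0.0000987 + 0.0000387 + 0.000000856 = 1.7347e-04 /h
MTBF = 1 / λ_sys = 5760 h

5760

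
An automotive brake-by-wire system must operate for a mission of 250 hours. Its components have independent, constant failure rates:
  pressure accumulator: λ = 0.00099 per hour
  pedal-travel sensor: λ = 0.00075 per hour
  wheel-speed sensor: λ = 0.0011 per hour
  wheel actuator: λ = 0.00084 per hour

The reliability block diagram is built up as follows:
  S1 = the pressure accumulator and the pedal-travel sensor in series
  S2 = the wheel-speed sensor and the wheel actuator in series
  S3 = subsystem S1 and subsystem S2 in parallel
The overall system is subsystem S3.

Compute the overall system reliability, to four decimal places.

0.8644

R(pressure accumulator) = exp(−0.00099 × 250) = 0.780750
R(pedal-travel sensor) = exp(−0.00075 × 250) = 0.829029
R(wheel-speed sensor) = exp(−0.0011 × 250) = 0.759572
R(wheel actuator) = exp(−0.00084 × 250) = 0.810584
Series (pressure accumulator and pedal-travel sensor): 0.780750 × 0.829029 = 0.647264
Series (wheel-speed sensor and wheel actuator): 0.759572 × 0.810584 = 0.615697
Parallel ([0.647264] and [0.615697]): 1 − (1 − 0.647264)(1 − 0.615697) = 0.8644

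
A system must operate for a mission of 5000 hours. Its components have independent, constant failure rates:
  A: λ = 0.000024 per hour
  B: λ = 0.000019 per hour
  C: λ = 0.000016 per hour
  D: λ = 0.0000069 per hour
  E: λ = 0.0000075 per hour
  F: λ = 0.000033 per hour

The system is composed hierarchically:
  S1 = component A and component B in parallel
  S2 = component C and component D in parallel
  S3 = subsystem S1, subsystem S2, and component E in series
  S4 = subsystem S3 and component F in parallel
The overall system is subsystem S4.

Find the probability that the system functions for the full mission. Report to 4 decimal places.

R(A) = exp(−0.000024 × 5000) = 0.886920
R(B) = exp(−0.000019 × 5000) = 0.909373
R(C) = exp(−0.000016 × 5000) = 0.923116
R(D) = exp(−0.0000069 × 5000) = 0.966088
R(E) = exp(−0.0000075 × 5000) = 0.963194
R(F) = exp(−0.000033 × 5000) = 0.847894
Parallel (A and B): 1 − (1 − 0.886920)(1 − 0.909373) = 0.989752
Parallel (C and D): 1 − (1 − 0.923116)(1 − 0.966088) = 0.997393
Series ([0.989752], [0.997393], and E): 0.989752 × 0.997393 × 0.963194 = 0.950838
Parallel ([0.950838] and F): 1 − (1 − 0.950838)(1 − 0.847894) = 0.9925

0.9925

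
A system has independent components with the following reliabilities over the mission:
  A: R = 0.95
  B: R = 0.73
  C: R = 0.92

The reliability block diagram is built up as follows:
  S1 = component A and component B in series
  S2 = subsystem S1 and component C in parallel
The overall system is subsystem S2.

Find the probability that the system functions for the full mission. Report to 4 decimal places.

Series (A and B): 0.950000 × 0.730000 = 0.693500
Parallel ([0.693500] and C): 1 − (1 − 0.693500)(1 − 0.920000) = 0.9755

0.9755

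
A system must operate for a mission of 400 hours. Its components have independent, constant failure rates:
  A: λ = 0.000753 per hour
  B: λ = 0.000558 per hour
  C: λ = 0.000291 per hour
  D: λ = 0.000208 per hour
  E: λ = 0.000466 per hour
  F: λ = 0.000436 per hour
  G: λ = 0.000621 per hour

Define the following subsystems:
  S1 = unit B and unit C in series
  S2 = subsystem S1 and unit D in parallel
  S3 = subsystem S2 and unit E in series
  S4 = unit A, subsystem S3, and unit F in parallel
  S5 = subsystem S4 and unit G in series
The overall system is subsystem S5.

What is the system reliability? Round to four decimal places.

0.7739

R(A) = exp(−0.000753 × 400) = 0.739930
R(B) = exp(−0.000558 × 400) = 0.799955
R(C) = exp(−0.000291 × 400) = 0.890119
R(D) = exp(−0.000208 × 400) = 0.920167
R(E) = exp(−0.000466 × 400) = 0.829942
R(F) = exp(−0.000436 × 400) = 0.839961
R(G) = exp(−0.000621 × 400) = 0.780048
Series (B and C): 0.799955 × 0.890119 = 0.712055
Parallel ([0.712055] and D): 1 − (1 − 0.712055)(1 − 0.920167) = 0.977012
Series ([0.977012] and E): 0.977012 × 0.829942 = 0.810863
Parallel (A, [0.810863], and F): 1 − (1 − 0.739930)(1 − 0.810863)(1 − 0.839961) = 0.992128
Series ([0.992128] and G): 0.992128 × 0.780048 = 0.7739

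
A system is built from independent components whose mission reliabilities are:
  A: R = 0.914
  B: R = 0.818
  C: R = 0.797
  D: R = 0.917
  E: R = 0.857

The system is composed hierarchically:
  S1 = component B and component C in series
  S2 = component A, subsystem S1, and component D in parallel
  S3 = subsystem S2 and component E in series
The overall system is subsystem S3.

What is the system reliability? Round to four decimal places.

Series (B and C): 0.818000 × 0.797000 = 0.651946
Parallel (A, [0.651946], and D): 1 − (1 − 0.914000)(1 − 0.651946)(1 − 0.917000) = 0.997516
Series ([0.997516] and E): 0.997516 × 0.857000 = 0.8549

0.8549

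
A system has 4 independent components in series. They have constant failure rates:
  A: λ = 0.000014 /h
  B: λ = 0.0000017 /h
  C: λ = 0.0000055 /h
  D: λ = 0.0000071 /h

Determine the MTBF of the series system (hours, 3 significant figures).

35300

Series of exponential components: λ_sys = Σ λ_i
λ_sys = 0.000014 + 0.0000017 + 0.0000055 + 0.0000071 = 2.8300e-05 /h
MTBF = 1 / λ_sys = 35300 h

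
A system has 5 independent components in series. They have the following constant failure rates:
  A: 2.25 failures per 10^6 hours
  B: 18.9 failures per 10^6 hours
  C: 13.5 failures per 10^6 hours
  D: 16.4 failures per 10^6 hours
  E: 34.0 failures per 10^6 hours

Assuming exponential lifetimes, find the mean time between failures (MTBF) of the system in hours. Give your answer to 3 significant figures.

11800

Series of exponential components: λ_sys = Σ λ_i
λ_sys = 0.00000225 + 0.0000189 + 0.0000135 + 0.0000164 + 0.0000340 = 8.5050e-05 /h
MTBF = 1 / λ_sys = 11800 h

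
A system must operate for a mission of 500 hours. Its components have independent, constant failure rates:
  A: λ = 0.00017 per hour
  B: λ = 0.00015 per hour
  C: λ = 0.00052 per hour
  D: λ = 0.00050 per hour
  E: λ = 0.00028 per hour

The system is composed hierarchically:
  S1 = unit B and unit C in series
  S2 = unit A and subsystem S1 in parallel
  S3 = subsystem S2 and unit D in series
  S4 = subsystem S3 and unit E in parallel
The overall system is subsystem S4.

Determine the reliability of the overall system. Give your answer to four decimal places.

R(A) = exp(−0.00017 × 500) = 0.918512
R(B) = exp(−0.00015 × 500) = 0.927743
R(C) = exp(−0.00052 × 500) = 0.771052
R(D) = exp(−0.00050 × 500) = 0.778801
R(E) = exp(−0.00028 × 500) = 0.869358
Series (B and C): 0.927743 × 0.771052 = 0.715338
Parallel (A and [0.715338]): 1 − (1 − 0.918512)(1 − 0.715338) = 0.976803
Series ([0.976803] and D): 0.976803 × 0.778801 = 0.760735
Parallel ([0.760735] and E): 1 − (1 − 0.760735)(1 − 0.869358) = 0.9687

0.9687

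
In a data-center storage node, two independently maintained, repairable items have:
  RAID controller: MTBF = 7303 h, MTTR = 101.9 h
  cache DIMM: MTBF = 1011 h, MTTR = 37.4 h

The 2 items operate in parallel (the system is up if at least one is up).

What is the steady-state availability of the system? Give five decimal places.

0.99951

A(RAID controller) = MTBF/(MTBF+MTTR) = 7303/(7303+101.9) = 0.986239
A(cache DIMM) = MTBF/(MTBF+MTTR) = 1011/(1011+37.4) = 0.964327
Parallel availability: 1 − (1 − 0.986239)(1 − 0.964327) = 0.99951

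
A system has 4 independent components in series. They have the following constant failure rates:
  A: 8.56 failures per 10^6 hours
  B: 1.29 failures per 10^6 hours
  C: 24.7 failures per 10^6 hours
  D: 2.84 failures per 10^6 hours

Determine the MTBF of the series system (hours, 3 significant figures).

26700

Series of exponential components: λ_sys = Σ λ_i
λ_sys = 0.00000856 + 0.00000129 + 0.0000247 + 0.00000284 = 3.7390e-05 /h
MTBF = 1 / λ_sys = 26700 h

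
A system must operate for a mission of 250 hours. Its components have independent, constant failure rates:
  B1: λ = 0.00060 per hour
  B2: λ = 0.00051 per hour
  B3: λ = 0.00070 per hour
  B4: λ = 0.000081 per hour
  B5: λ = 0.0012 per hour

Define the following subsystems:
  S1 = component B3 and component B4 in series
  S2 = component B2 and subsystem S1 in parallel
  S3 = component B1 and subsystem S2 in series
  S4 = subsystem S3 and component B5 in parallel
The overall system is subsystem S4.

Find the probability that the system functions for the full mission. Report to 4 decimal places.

0.9592

R(B1) = exp(−0.00060 × 250) = 0.860708
R(B2) = exp(−0.00051 × 250) = 0.880293
R(B3) = exp(−0.00070 × 250) = 0.839457
R(B4) = exp(−0.000081 × 250) = 0.979954
R(B5) = exp(−0.0012 × 250) = 0.740818
Series (B3 and B4): 0.839457 × 0.979954 = 0.822629
Parallel (B2 and [0.822629]): 1 − (1 − 0.880293)(1 − 0.822629) = 0.978767
Series (B1 and [0.978767]): 0.860708 × 0.978767 = 0.842433
Parallel ([0.842433] and B5): 1 − (1 − 0.842433)(1 − 0.740818) = 0.9592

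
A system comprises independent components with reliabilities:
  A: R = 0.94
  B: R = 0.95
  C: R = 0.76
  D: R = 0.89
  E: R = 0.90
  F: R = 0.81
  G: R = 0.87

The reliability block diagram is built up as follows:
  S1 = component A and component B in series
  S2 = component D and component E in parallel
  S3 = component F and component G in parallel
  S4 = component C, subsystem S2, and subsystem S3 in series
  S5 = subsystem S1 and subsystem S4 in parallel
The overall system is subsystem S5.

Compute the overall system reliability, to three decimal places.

Series (A and B): 0.94000 × 0.95000 = 0.89300
Parallel (D and E): 1 − (1 − 0.89000)(1 − 0.90000) = 0.98900
Parallel (F and G): 1 − (1 − 0.81000)(1 − 0.87000) = 0.97530
Series (C, [0.98900], and [0.97530]): 0.76000 × 0.98900 × 0.97530 = 0.73307
Parallel ([0.89300] and [0.73307]): 1 − (1 − 0.89300)(1 − 0.73307) = 0.971

0.971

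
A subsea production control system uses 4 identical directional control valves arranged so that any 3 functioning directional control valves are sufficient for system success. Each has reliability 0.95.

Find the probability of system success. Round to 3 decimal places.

0.986

R = Σ_{i=3}^{4} C(4,i) p^i (1−p)^{4−i} with p = 0.95
C(4,3)·0.95^3·0.05^1 = 0.17148
C(4,4)·0.95^4·0.05^0 = 0.81451
Sum = 0.986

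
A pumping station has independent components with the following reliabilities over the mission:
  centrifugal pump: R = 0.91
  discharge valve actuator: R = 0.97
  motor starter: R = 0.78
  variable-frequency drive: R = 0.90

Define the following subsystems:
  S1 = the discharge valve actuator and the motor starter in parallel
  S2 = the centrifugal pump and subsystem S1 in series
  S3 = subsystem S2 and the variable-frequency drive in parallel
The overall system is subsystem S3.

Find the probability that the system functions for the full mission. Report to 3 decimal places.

0.990

Parallel (discharge valve actuator and motor starter): 1 − (1 − 0.97000)(1 − 0.78000) = 0.99340
Series (centrifugal pump and [0.99340]): 0.91000 × 0.99340 = 0.90399
Parallel ([0.90399] and variable-frequency drive): 1 − (1 − 0.90399)(1 − 0.90000) = 0.990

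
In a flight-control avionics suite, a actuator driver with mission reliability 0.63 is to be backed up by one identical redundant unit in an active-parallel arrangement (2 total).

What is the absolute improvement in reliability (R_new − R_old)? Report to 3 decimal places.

0.233

R_before = 0.63
R_after = 1 − (1 − 0.63)^2 = 0.863
ΔR = 0.863 − 0.63 = 0.233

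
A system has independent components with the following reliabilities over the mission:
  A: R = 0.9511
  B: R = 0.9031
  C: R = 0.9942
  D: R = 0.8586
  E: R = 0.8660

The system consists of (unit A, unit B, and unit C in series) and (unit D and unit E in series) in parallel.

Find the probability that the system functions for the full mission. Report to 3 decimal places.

0.963

Series (A, B, and C): 0.95110 × 0.90310 × 0.99420 = 0.85396
Series (D and E): 0.85860 × 0.86600 = 0.74355
Parallel ([0.85396] and [0.74355]): 1 − (1 − 0.85396)(1 − 0.74355) = 0.963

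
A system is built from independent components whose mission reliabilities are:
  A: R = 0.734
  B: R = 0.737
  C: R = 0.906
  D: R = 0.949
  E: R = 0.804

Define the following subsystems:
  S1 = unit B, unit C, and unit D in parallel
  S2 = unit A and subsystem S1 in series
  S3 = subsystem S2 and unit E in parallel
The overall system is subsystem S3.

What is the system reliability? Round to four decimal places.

0.9477

Parallel (B, C, and D): 1 − (1 − 0.737000)(1 − 0.906000)(1 − 0.949000) = 0.998739
Series (A and [0.998739]): 0.734000 × 0.998739 = 0.733074
Parallel ([0.733074] and E): 1 − (1 − 0.733074)(1 − 0.804000) = 0.9477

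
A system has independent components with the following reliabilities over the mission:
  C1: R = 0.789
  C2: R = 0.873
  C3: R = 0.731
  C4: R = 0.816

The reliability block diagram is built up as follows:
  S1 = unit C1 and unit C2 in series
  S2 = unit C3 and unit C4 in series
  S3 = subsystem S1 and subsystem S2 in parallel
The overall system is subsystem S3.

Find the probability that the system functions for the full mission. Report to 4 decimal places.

Series (C1 and C2): 0.789000 × 0.873000 = 0.688797
Series (C3 and C4): 0.731000 × 0.816000 = 0.596496
Parallel ([0.688797] and [0.596496]): 1 − (1 − 0.688797)(1 − 0.596496) = 0.8744

0.8744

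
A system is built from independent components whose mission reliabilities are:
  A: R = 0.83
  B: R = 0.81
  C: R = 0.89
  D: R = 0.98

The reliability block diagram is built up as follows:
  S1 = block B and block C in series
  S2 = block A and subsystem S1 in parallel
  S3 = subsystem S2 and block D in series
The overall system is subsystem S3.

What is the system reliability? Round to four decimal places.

0.9335

Series (B and C): 0.810000 × 0.890000 = 0.720900
Parallel (A and [0.720900]): 1 − (1 − 0.830000)(1 − 0.720900) = 0.952553
Series ([0.952553] and D): 0.952553 × 0.980000 = 0.9335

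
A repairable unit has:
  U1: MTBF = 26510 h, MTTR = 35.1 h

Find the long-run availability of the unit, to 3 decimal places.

0.999

A(U1) = MTBF/(MTBF+MTTR) = 26510/(26510+35.1) = 0.999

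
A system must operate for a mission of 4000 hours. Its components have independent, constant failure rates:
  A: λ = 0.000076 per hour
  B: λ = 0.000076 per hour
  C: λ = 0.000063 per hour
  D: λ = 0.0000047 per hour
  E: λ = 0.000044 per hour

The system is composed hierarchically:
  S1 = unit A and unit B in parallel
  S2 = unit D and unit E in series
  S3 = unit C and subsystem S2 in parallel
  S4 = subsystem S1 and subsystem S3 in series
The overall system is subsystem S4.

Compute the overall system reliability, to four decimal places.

R(A) = exp(−0.000076 × 4000) = 0.737861
R(B) = exp(−0.000076 × 4000) = 0.737861
R(C) = exp(−0.000063 × 4000) = 0.777245
R(D) = exp(−0.0000047 × 4000) = 0.981376
R(E) = exp(−0.000044 × 4000) = 0.838618
Parallel (A and B): 1 − (1 − 0.737861)(1 − 0.737861) = 0.931283
Series (D and E): 0.981376 × 0.838618 = 0.823000
Parallel (C and [0.823000]): 1 − (1 − 0.777245)(1 − 0.823000) = 0.960572
Series ([0.931283] and [0.960572]): 0.931283 × 0.960572 = 0.8946

0.8946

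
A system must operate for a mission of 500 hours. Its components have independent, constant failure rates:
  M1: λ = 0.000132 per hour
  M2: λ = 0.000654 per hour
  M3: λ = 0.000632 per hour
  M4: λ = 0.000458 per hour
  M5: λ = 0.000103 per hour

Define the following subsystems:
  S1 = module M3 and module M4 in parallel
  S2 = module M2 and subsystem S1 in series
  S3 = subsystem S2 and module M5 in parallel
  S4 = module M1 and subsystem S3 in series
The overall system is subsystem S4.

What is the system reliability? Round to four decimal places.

R(M1) = exp(−0.000132 × 500) = 0.936131
R(M2) = exp(−0.000654 × 500) = 0.721084
R(M3) = exp(−0.000632 × 500) = 0.729059
R(M4) = exp(−0.000458 × 500) = 0.795329
R(M5) = exp(−0.000103 × 500) = 0.949804
Parallel (M3 and M4): 1 − (1 − 0.729059)(1 − 0.795329) = 0.944546
Series (M2 and [0.944546]): 0.721084 × 0.944546 = 0.681097
Parallel ([0.681097] and M5): 1 − (1 − 0.681097)(1 − 0.949804) = 0.983992
Series (M1 and [0.983992]): 0.936131 × 0.983992 = 0.9211

0.9211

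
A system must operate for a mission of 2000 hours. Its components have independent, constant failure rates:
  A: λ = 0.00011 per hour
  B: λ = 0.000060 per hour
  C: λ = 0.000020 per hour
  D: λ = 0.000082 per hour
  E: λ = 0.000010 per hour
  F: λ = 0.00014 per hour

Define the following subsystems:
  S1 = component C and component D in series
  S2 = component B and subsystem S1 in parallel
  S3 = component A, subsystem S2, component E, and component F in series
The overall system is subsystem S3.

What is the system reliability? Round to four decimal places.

0.5821

R(A) = exp(−0.00011 × 2000) = 0.802519
R(B) = exp(−0.000060 × 2000) = 0.886920
R(C) = exp(−0.000020 × 2000) = 0.960789
R(D) = exp(−0.000082 × 2000) = 0.848742
R(E) = exp(−0.000010 × 2000) = 0.980199
R(F) = exp(−0.00014 × 2000) = 0.755784
Series (C and D): 0.960789 × 0.848742 = 0.815462
Parallel (B and [0.815462]): 1 − (1 − 0.886920)(1 − 0.815462) = 0.979132
Series (A, [0.979132], E, and F): 0.802519 × 0.979132 × 0.980199 × 0.755784 = 0.5821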